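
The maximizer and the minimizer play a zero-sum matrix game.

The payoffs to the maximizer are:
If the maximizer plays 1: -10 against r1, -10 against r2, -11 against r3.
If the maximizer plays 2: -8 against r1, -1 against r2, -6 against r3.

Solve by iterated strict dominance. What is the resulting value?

-8

Column r2 is strictly dominated by r3 for the minimizer (-11<-10, -6<-1); eliminate r2.
Row 1 is strictly dominated by row 2 (-8>-10, -6>-11); eliminate 1.
Column r3 is strictly dominated by r1 for the minimizer (-8<-6); eliminate r3.
Only (2, r1) remains, with payoff -8.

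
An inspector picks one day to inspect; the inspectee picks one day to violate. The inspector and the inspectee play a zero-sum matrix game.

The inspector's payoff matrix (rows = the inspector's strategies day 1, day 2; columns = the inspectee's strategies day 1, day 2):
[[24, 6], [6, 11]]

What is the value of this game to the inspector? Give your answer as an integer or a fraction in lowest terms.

228/23

Row minima are 6 and 6, so the inspector's maximin is 6; column maxima are 24 and 11, so the inspectee's minimax is 11. These differ, so the equilibrium is in mixed strategies.
Let the inspector play day 1 with probability p. The inspectee is indifferent when 24p + 6(1−p) = 6p + 11(1−p), giving p = 5/23.
Let the inspectee play day 1 with probability q. The inspector is indifferent when 24q + 6(1−q) = 6q + 11(1−q), giving q = 5/23.
The value is 24·(5/23) + (6)·(18/23) = 228/23.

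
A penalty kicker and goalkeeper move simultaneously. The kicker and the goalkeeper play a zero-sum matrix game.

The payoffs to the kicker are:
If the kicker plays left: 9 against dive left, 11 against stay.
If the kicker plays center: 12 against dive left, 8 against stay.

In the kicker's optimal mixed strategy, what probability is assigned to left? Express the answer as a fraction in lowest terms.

Row minima are 9 and 8, so the kicker's maximin is 9; column maxima are 12 and 11, so the goalkeeper's minimax is 11. These differ, so the equilibrium is in mixed strategies.
Let the kicker play left with probability p. The goalkeeper is indifferent when 9p + 12(1−p) = 11p + 8(1−p), giving p = 2/3.

2/3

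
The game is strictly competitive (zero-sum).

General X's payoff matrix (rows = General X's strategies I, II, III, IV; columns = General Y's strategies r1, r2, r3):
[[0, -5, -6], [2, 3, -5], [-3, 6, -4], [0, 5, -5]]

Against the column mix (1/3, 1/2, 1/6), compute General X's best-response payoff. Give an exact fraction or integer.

5/3

I: (0)·(1/3) + (-5)·(1/2) + (-6)·(1/6) = -7/2.
II: (2)·(1/3) + (3)·(1/2) + (-5)·(1/6) = 4/3.
III: (-3)·(1/3) + (6)·(1/2) + (-4)·(1/6) = 4/3.
IV: (0)·(1/3) + (5)·(1/2) + (-5)·(1/6) = 5/3.
The best pure response is IV with expected payoff 5/3.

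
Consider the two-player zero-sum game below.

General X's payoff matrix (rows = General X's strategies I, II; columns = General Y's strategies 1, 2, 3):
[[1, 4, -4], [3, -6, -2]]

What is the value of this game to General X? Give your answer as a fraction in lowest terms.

Column 1 is strictly dominated by 3 for General Y (it gives General X more in every row).
The remaining 2×2 game on (I, II) × (2, 3) has no saddle point. Let General X play I with probability p; indifference gives 4p − 6(1−p) = −4p − 2(1−p), so p = 1/3.
Similarly General Y's optimal q on 2 is 1/6, and the value is 4·(1/6) + (-4)·(5/6) = -8/3.

-8/3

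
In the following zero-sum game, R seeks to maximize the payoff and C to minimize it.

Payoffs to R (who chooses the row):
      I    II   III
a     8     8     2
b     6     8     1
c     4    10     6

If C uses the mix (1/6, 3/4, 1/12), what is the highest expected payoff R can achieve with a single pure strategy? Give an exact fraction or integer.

26/3

a: (8)·(1/6) + (8)·(3/4) + (2)·(1/12) = 15/2.
b: (6)·(1/6) + (8)·(3/4) + (1)·(1/12) = 85/12.
c: (4)·(1/6) + (10)·(3/4) + (6)·(1/12) = 26/3.
The best pure response is c with expected payoff 26/3.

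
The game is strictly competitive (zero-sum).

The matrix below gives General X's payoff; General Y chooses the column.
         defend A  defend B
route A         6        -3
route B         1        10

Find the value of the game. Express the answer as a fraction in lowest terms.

7/2

Row minima are -3 and 1, so General X's maximin is 1; column maxima are 6 and 10, so General Y's minimax is 6. These differ, so the equilibrium is in mixed strategies.
Let General X play route A with probability p. General Y is indifferent when 6p + (1−p) = −3p + 10(1−p), giving p = 1/2.
Let General Y play defend A with probability q. General X is indifferent when 6q − 3(1−q) = q + 10(1−q), giving q = 13/18.
The value is 6·(13/18) + (-3)·(5/18) = 7/2.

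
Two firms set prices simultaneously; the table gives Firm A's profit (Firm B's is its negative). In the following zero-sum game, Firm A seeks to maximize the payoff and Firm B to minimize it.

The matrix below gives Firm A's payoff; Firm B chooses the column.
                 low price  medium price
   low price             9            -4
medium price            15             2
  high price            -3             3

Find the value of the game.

51/19

Row low price is strictly dominated by row medium price, so Firm A never plays it.
The remaining 2×2 game on (medium price, high price) × (low price, medium price) has no saddle point. Let Firm A play medium price with probability p; indifference gives 15p − 3(1−p) = 2p + 3(1−p), so p = 6/19.
Similarly Firm B's optimal q on low price is 1/19, and the value is 15·(1/19) + (2)·(18/19) = 51/19.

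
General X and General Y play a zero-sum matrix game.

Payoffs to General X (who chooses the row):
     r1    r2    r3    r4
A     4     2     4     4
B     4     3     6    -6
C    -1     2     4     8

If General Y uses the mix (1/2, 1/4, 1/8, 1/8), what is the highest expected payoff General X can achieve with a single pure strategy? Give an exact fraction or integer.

A: (4)·(1/2) + (2)·(1/4) + (4)·(1/8) + (4)·(1/8) = 7/2.
B: (4)·(1/2) + (3)·(1/4) + (6)·(1/8) + (-6)·(1/8) = 11/4.
C: (-1)·(1/2) + (2)·(1/4) + (4)·(1/8) + (8)·(1/8) = 3/2.
The best pure response is A with expected payoff 7/2.

7/2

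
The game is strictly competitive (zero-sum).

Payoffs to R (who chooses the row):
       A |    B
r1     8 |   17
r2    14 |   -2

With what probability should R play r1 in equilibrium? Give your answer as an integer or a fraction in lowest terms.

16/25

Row minima are 8 and -2, so R's maximin is 8; column maxima are 14 and 17, so C's minimax is 14. These differ, so the equilibrium is in mixed strategies.
Let R play r1 with probability p. C is indifferent when 8p + 14(1−p) = 17p − 2(1−p), giving p = 16/25.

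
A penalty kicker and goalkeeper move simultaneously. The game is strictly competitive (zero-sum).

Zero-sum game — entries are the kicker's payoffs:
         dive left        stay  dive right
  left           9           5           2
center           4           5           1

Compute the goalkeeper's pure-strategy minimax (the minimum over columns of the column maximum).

The worst case (largest entry) in each column is dive left: 9, stay: 5, dive right: 2.
The best (smallest) of these is 2.

2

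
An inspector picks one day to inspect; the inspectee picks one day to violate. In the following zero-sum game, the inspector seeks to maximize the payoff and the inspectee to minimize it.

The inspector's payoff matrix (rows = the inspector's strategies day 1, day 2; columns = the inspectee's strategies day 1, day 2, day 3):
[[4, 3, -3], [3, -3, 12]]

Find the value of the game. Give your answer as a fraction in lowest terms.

9/7

Column day 1 is strictly dominated by day 2 for the inspectee (it gives the inspector more in every row).
The remaining 2×2 game on (day 1, day 2) × (day 2, day 3) has no saddle point. Let the inspector play day 1 with probability p; indifference gives 3p − 3(1−p) = −3p + 12(1−p), so p = 5/7.
Similarly the inspectee's optimal q on day 2 is 5/7, and the value is 3·(5/7) + (-3)·(2/7) = 9/7.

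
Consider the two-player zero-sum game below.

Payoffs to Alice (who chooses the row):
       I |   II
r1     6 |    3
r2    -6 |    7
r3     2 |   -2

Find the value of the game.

15/4

Row r3 is strictly dominated by row r1, so Alice never plays it.
The remaining 2×2 game on (r1, r2) × (I, II) has no saddle point. Let Alice play r1 with probability p; indifference gives 6p − 6(1−p) = 3p + 7(1−p), so p = 13/16.
Similarly Bob's optimal q on I is 1/4, and the value is 6·(1/4) + (3)·(3/4) = 15/4.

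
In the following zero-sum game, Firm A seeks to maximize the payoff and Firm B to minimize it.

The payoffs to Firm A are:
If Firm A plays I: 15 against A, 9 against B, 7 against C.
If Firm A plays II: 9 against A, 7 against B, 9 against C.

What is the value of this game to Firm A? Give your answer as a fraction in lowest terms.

8

Column A is strictly dominated by B for Firm B (it gives Firm A more in every row).
The remaining 2×2 game on (I, II) × (B, C) has no saddle point. Let Firm A play I with probability p; indifference gives 9p + 7(1−p) = 7p + 9(1−p), so p = 1/2.
Similarly Firm B's optimal q on B is 1/2, and the value is 9·(1/2) + (7)·(1/2) = 8.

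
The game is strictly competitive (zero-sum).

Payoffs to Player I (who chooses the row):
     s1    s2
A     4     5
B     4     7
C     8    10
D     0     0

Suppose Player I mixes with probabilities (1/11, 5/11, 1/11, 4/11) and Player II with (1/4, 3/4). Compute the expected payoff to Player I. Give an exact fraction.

91/22

Against (1/4, 3/4), each row's expected payoff is A: 19/4; B: 25/4; C: 19/2; D: 0.
Taking the (1/11, 5/11, 1/11, 4/11)-weighted average: (1/11)·(19/4) + (5/11)·(25/4) + (1/11)·(19/2) + (4/11)·(0) = 91/22.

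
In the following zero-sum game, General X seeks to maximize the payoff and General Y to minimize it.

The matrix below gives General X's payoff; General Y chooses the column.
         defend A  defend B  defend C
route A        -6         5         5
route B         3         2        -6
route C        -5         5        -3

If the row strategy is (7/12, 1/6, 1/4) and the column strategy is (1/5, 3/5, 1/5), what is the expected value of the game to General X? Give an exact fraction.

25/12

Against (1/5, 3/5, 1/5), each row's expected payoff is route A: 14/5; route B: 3/5; route C: 7/5.
Taking the (7/12, 1/6, 1/4)-weighted average: (7/12)·(14/5) + (1/6)·(3/5) + (1/4)·(7/5) = 25/12.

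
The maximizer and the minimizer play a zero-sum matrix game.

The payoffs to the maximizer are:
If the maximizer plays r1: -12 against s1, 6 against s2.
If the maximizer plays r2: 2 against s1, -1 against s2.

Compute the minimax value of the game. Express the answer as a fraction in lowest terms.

Row minima are -12 and -1, so the maximizer's maximin is -1; column maxima are 2 and 6, so the minimizer's minimax is 2. These differ, so the equilibrium is in mixed strategies.
Let the maximizer play r1 with probability p. The minimizer is indifferent when −12p + 2(1−p) = 6p − (1−p), giving p = 1/7.
Let the minimizer play s1 with probability q. The maximizer is indifferent when −12q + 6(1−q) = 2q − (1−q), giving q = 1/3.
The value is -12·(1/3) + (6)·(2/3) = 0.

0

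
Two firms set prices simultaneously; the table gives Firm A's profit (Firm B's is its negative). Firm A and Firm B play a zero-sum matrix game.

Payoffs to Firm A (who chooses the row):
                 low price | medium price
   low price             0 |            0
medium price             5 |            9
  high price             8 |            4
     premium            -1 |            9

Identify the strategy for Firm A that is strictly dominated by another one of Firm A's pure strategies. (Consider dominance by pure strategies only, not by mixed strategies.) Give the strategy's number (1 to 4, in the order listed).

1

Compare low price with medium price: 5 > 0, 9 > 0.
So medium price strictly dominates low price for Firm A; low price is strictly dominated.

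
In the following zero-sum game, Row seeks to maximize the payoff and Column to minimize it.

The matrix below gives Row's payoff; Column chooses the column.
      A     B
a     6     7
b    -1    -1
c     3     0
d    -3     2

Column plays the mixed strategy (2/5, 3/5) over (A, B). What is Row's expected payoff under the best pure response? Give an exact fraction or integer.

33/5

a: (6)·(2/5) + (7)·(3/5) = 33/5.
b: (-1)·(2/5) + (-1)·(3/5) = -1.
c: (3)·(2/5) + (0)·(3/5) = 6/5.
d: (-3)·(2/5) + (2)·(3/5) = 0.
The best pure response is a with expected payoff 33/5.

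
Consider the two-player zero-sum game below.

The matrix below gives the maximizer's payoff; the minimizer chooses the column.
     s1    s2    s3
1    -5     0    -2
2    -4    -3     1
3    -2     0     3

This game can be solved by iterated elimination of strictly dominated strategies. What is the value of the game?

-2

Column s3 is strictly dominated by s1 for the minimizer (-5<-2, -4<1, -2<3); eliminate s3.
Row 2 is strictly dominated by row 3 (-2>-4, 0>-3); eliminate 2.
Column s2 is strictly dominated by s1 for the minimizer (-5<0, -2<0); eliminate s2.
Row 1 is strictly dominated by row 3 (-2>-5); eliminate 1.
Only (3, s1) remains, with payoff -2.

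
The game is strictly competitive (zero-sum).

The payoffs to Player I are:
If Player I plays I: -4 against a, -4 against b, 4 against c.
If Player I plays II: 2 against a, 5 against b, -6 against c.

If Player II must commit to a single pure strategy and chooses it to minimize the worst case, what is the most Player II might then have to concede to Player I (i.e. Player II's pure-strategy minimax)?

2

The worst case (largest entry) in each column is a: 2, b: 5, c: 4.
The best (smallest) of these is 2.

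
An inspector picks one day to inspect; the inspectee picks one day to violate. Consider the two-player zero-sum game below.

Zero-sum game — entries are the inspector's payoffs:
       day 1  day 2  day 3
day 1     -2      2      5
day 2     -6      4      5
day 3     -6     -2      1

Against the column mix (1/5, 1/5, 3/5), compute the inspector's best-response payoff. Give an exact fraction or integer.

3

day 1: (-2)·(1/5) + (2)·(1/5) + (5)·(3/5) = 3.
day 2: (-6)·(1/5) + (4)·(1/5) + (5)·(3/5) = 13/5.
day 3: (-6)·(1/5) + (-2)·(1/5) + (1)·(3/5) = -1.
The best pure response is day 1 with expected payoff 3.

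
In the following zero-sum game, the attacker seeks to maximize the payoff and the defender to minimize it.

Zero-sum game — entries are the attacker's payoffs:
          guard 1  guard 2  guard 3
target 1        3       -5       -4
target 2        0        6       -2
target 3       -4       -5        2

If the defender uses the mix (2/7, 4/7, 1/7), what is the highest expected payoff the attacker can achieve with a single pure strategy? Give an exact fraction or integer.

22/7

target 1: (3)·(2/7) + (-5)·(4/7) + (-4)·(1/7) = -18/7.
target 2: (0)·(2/7) + (6)·(4/7) + (-2)·(1/7) = 22/7.
target 3: (-4)·(2/7) + (-5)·(4/7) + (2)·(1/7) = -26/7.
The best pure response is target 2 with expected payoff 22/7.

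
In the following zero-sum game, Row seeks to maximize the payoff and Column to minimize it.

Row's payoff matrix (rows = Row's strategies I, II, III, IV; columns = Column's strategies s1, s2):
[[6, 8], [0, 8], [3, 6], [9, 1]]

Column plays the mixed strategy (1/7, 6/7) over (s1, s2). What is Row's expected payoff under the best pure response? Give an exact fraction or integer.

54/7

I: (6)·(1/7) + (8)·(6/7) = 54/7.
II: (0)·(1/7) + (8)·(6/7) = 48/7.
III: (3)·(1/7) + (6)·(6/7) = 39/7.
IV: (9)·(1/7) + (1)·(6/7) = 15/7.
The best pure response is I with expected payoff 54/7.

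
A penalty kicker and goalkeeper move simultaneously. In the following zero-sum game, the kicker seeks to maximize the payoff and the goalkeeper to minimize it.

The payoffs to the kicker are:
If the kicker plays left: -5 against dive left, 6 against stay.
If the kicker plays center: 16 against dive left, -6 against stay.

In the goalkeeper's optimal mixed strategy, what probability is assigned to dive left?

Row minima are -5 and -6, so the kicker's maximin is -5; column maxima are 16 and 6, so the goalkeeper's minimax is 6. These differ, so the equilibrium is in mixed strategies.
Let the goalkeeper play dive left with probability q. The kicker is indifferent when −5q + 6(1−q) = 16q − 6(1−q), giving q = 4/11.

4/11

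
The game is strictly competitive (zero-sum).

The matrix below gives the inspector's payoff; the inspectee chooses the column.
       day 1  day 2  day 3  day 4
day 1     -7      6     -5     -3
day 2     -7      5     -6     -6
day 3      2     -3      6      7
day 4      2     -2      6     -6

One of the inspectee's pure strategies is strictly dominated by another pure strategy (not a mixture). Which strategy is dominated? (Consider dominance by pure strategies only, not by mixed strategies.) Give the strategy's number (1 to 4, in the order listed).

3

The inspectee prefers columns that give the inspector less. Compare day 3 with day 1: -7 < -5, -7 < -6, 2 < 6, 2 < 6.
So day 1 strictly dominates day 3 for the inspectee; day 3 is strictly dominated.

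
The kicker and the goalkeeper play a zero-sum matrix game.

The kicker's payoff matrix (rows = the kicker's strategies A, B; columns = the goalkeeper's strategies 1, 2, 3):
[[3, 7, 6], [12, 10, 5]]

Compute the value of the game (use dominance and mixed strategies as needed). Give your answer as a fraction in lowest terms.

Column 2 is strictly dominated by 3 for the goalkeeper (it gives the kicker more in every row).
The remaining 2×2 game on (A, B) × (1, 3) has no saddle point. Let the kicker play A with probability p; indifference gives 3p + 12(1−p) = 6p + 5(1−p), so p = 7/10.
Similarly the goalkeeper's optimal q on 1 is 1/10, and the value is 3·(1/10) + (6)·(9/10) = 57/10.

57/10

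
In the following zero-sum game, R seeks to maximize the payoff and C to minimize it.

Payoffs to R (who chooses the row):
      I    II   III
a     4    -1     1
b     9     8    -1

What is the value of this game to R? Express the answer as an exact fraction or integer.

7/11

Column I is strictly dominated by II for C (it gives R more in every row).
The remaining 2×2 game on (a, b) × (II, III) has no saddle point. Let R play a with probability p; indifference gives −p + 8(1−p) = p − (1−p), so p = 9/11.
Similarly C's optimal q on II is 2/11, and the value is -1·(2/11) + (1)·(9/11) = 7/11.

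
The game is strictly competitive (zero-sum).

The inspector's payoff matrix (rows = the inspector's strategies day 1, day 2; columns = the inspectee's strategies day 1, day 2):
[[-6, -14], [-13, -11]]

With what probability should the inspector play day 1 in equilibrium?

Row minima are -14 and -13, so the inspector's maximin is -13; column maxima are -6 and -11, so the inspectee's minimax is -11. These differ, so the equilibrium is in mixed strategies.
Let the inspector play day 1 with probability p. The inspectee is indifferent when −6p − 13(1−p) = −14p − 11(1−p), giving p = 1/5.

1/5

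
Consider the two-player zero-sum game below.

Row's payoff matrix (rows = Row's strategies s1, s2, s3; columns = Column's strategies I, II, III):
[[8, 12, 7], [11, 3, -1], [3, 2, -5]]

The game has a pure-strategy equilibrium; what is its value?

Row minima: 7, -1, -5 → Row's maximin is 7.
Column maxima: 11, 12, 7 → Column's minimax is 7.
They coincide at (s1, III), so the value is 7.

7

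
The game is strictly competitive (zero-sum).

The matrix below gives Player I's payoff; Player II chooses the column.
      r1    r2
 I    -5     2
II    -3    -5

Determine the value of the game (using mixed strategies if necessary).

Row minima are -5 and -5, so Player I's maximin is -5; column maxima are -3 and 2, so Player II's minimax is -3. These differ, so the equilibrium is in mixed strategies.
Let Player I play I with probability p. Player II is indifferent when −5p − 3(1−p) = 2p − 5(1−p), giving p = 2/9.
Let Player II play r1 with probability q. Player I is indifferent when −5q + 2(1−q) = −3q − 5(1−q), giving q = 7/9.
The value is -5·(7/9) + (2)·(2/9) = -31/9.

-31/9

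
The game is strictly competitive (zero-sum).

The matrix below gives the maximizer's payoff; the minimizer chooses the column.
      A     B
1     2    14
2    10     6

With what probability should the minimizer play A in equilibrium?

1/2

Row minima are 2 and 6, so the maximizer's maximin is 6; column maxima are 10 and 14, so the minimizer's minimax is 10. These differ, so the equilibrium is in mixed strategies.
Let the minimizer play A with probability q. The maximizer is indifferent when 2q + 14(1−q) = 10q + 6(1−q), giving q = 1/2.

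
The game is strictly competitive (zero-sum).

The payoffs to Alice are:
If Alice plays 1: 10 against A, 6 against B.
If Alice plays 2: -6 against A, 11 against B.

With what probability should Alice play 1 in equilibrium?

Row minima are 6 and -6, so Alice's maximin is 6; column maxima are 10 and 11, so Bob's minimax is 10. These differ, so the equilibrium is in mixed strategies.
Let Alice play 1 with probability p. Bob is indifferent when 10p − 6(1−p) = 6p + 11(1−p), giving p = 17/21.

17/21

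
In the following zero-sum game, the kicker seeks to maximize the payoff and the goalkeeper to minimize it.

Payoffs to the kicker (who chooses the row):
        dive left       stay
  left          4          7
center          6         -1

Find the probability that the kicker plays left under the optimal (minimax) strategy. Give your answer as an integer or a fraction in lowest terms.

7/10

Row minima are 4 and -1, so the kicker's maximin is 4; column maxima are 6 and 7, so the goalkeeper's minimax is 6. These differ, so the equilibrium is in mixed strategies.
Let the kicker play left with probability p. The goalkeeper is indifferent when 4p + 6(1−p) = 7p − (1−p), giving p = 7/10.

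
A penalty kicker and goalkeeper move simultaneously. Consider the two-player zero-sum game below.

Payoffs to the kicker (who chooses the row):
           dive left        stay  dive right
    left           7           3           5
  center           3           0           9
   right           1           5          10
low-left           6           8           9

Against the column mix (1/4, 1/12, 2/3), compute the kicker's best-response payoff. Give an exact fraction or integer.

49/6

left: (7)·(1/4) + (3)·(1/12) + (5)·(2/3) = 16/3.
center: (3)·(1/4) + (0)·(1/12) + (9)·(2/3) = 27/4.
right: (1)·(1/4) + (5)·(1/12) + (10)·(2/3) = 22/3.
low-left: (6)·(1/4) + (8)·(1/12) + (9)·(2/3) = 49/6.
The best pure response is low-left with expected payoff 49/6.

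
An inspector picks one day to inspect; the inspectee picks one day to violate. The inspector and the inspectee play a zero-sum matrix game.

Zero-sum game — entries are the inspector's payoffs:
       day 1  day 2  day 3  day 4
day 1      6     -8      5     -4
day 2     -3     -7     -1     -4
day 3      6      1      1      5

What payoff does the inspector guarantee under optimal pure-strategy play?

Row minima: -8, -7, 1 → the inspector's maximin is 1.
Column maxima: 6, 1, 5, 5 → the inspectee's minimax is 1.
They coincide at (day 3, day 2), so the value is 1.

1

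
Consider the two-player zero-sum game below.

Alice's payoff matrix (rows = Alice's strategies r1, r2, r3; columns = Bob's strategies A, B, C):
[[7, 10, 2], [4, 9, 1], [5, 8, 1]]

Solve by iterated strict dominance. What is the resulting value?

Row r3 is strictly dominated by row r1 (7>5, 10>8, 2>1); eliminate r3.
Column A is strictly dominated by C for Bob (2<7, 1<4); eliminate A.
Row r2 is strictly dominated by row r1 (10>9, 2>1); eliminate r2.
Column B is strictly dominated by C for Bob (2<10); eliminate B.
Only (r1, C) remains, with payoff 2.

2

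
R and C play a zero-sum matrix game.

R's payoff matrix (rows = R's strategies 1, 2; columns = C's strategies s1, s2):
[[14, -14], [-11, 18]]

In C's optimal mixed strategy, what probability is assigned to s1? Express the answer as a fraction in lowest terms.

Row minima are -14 and -11, so R's maximin is -11; column maxima are 14 and 18, so C's minimax is 14. These differ, so the equilibrium is in mixed strategies.
Let C play s1 with probability q. R is indifferent when 14q − 14(1−q) = −11q + 18(1−q), giving q = 32/57.

32/57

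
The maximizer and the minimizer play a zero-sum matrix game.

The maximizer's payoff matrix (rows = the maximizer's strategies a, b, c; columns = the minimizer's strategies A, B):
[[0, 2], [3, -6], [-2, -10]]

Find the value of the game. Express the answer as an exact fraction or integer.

Row c is strictly dominated by row b, so the maximizer never plays it.
The remaining 2×2 game on (a, b) × (A, B) has no saddle point. Let the maximizer play a with probability p; indifference gives 3(1−p) = 2p − 6(1−p), so p = 9/11.
Similarly the minimizer's optimal q on A is 8/11, and the value is 0·(8/11) + (2)·(3/11) = 6/11.

6/11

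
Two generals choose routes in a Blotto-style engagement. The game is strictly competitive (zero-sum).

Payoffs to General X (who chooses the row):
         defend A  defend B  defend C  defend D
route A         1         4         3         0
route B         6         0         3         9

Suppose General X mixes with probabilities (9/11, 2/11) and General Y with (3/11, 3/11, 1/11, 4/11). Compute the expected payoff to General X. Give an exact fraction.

276/121

Against (3/11, 3/11, 1/11, 4/11), each row's expected payoff is route A: 18/11; route B: 57/11.
Taking the (9/11, 2/11)-weighted average: (9/11)·(18/11) + (2/11)·(57/11) = 276/121.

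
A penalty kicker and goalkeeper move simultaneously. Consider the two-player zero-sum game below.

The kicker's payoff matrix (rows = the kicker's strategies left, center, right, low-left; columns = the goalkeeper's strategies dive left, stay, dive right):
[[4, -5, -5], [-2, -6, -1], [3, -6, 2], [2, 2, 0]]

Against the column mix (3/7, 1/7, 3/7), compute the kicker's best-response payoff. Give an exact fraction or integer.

left: (4)·(3/7) + (-5)·(1/7) + (-5)·(3/7) = -8/7.
center: (-2)·(3/7) + (-6)·(1/7) + (-1)·(3/7) = -15/7.
right: (3)·(3/7) + (-6)·(1/7) + (2)·(3/7) = 9/7.
low-left: (2)·(3/7) + (2)·(1/7) + (0)·(3/7) = 8/7.
The best pure response is right with expected payoff 9/7.

9/7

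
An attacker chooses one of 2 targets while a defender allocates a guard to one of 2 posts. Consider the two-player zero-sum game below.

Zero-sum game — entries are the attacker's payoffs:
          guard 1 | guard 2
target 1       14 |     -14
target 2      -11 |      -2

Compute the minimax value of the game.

-182/37

Row minima are -14 and -11, so the attacker's maximin is -11; column maxima are 14 and -2, so the defender's minimax is -2. These differ, so the equilibrium is in mixed strategies.
Let the attacker play target 1 with probability p. The defender is indifferent when 14p − 11(1−p) = −14p − 2(1−p), giving p = 9/37.
Let the defender play guard 1 with probability q. The attacker is indifferent when 14q − 14(1−q) = −11q − 2(1−q), giving q = 12/37.
The value is 14·(12/37) + (-14)·(25/37) = -182/37.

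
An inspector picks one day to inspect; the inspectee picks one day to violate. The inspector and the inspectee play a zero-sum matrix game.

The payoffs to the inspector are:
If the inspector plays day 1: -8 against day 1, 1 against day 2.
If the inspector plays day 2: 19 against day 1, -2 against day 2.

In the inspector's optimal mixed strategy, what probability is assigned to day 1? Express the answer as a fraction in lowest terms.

7/10

Row minima are -8 and -2, so the inspector's maximin is -2; column maxima are 19 and 1, so the inspectee's minimax is 1. These differ, so the equilibrium is in mixed strategies.
Let the inspector play day 1 with probability p. The inspectee is indifferent when −8p + 19(1−p) = p − 2(1−p), giving p = 7/10.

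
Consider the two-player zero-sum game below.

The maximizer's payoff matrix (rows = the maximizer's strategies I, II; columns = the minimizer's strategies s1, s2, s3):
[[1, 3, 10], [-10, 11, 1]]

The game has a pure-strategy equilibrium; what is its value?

1

Row minima: 1, -10 → the maximizer's maximin is 1.
Column maxima: 1, 11, 10 → the minimizer's minimax is 1.
They coincide at (I, s1), so the value is 1.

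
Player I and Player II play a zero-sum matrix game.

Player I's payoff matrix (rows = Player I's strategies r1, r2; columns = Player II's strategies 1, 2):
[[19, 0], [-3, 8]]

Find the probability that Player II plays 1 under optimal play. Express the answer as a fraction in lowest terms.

4/15

Row minima are 0 and -3, so Player I's maximin is 0; column maxima are 19 and 8, so Player II's minimax is 8. These differ, so the equilibrium is in mixed strategies.
Let Player II play 1 with probability q. Player I is indifferent when 19q = −3q + 8(1−q), giving q = 4/15.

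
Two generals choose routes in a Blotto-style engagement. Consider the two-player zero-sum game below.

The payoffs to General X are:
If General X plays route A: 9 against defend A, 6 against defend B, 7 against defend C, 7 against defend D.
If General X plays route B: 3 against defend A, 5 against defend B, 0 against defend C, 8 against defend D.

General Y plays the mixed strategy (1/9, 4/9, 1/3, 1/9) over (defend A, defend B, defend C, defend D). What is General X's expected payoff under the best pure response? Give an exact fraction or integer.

61/9

route A: (9)·(1/9) + (6)·(4/9) + (7)·(1/3) + (7)·(1/9) = 61/9.
route B: (3)·(1/9) + (5)·(4/9) + (0)·(1/3) + (8)·(1/9) = 31/9.
The best pure response is route A with expected payoff 61/9.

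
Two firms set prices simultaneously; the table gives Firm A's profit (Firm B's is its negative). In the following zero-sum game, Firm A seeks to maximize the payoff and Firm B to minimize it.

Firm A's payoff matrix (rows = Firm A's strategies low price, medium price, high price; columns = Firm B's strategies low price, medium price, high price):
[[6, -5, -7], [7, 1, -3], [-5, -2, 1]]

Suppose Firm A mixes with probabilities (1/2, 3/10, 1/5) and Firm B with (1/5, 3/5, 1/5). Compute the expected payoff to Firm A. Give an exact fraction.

-79/50

Against (1/5, 3/5, 1/5), each row's expected payoff is low price: -16/5; medium price: 7/5; high price: -2.
Taking the (1/2, 3/10, 1/5)-weighted average: (1/2)·(-16/5) + (3/10)·(7/5) + (1/5)·(-2) = -79/50.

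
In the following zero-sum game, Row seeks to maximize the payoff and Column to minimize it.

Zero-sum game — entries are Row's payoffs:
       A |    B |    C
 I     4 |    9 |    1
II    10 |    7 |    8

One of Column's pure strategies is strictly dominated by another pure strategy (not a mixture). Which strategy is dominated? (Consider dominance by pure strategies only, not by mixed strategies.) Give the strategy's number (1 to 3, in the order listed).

Column prefers columns that give Row less. Compare A with C: 1 < 4, 8 < 10.
So C strictly dominates A for Column; A is strictly dominated.

1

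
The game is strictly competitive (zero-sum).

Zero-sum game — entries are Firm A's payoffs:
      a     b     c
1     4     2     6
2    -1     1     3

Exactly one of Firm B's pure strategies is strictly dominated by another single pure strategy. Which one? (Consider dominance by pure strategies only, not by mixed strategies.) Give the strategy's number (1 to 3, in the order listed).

Firm B prefers columns that give Firm A less. Compare c with a: 4 < 6, -1 < 3.
So a strictly dominates c for Firm B; c is strictly dominated.

3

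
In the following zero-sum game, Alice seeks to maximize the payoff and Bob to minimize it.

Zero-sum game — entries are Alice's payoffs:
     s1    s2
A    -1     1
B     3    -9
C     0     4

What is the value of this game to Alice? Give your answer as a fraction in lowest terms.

3/4

Row A is strictly dominated by row C, so Alice never plays it.
The remaining 2×2 game on (B, C) × (s1, s2) has no saddle point. Let Alice play B with probability p; indifference gives 3p = −9p + 4(1−p), so p = 1/4.
Similarly Bob's optimal q on s1 is 13/16, and the value is 3·(13/16) + (-9)·(3/16) = 3/4.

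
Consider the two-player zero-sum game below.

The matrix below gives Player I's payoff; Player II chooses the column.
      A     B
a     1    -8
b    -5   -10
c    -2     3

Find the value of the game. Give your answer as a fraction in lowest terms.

Row b is strictly dominated by row a, so Player I never plays it.
The remaining 2×2 game on (a, c) × (A, B) has no saddle point. Let Player I play a with probability p; indifference gives p − 2(1−p) = −8p + 3(1−p), so p = 5/14.
Similarly Player II's optimal q on A is 11/14, and the value is 1·(11/14) + (-8)·(3/14) = -13/14.

-13/14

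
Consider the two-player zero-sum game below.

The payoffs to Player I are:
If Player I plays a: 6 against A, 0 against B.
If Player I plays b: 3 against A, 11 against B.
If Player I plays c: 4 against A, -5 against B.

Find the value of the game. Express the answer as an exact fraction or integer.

33/7

Row c is strictly dominated by row a, so Player I never plays it.
The remaining 2×2 game on (a, b) × (A, B) has no saddle point. Let Player I play a with probability p; indifference gives 6p + 3(1−p) = 11(1−p), so p = 4/7.
Similarly Player II's optimal q on A is 11/14, and the value is 6·(11/14) + (0)·(3/14) = 33/7.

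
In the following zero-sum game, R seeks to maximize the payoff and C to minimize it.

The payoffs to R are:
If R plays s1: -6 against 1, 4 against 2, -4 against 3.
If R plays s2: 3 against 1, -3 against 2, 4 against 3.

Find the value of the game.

Column 3 is strictly dominated by 1 for C (it gives R more in every row).
The remaining 2×2 game on (s1, s2) × (1, 2) has no saddle point. Let R play s1 with probability p; indifference gives −6p + 3(1−p) = 4p − 3(1−p), so p = 3/8.
Similarly C's optimal q on 1 is 7/16, and the value is -6·(7/16) + (4)·(9/16) = -3/8.

-3/8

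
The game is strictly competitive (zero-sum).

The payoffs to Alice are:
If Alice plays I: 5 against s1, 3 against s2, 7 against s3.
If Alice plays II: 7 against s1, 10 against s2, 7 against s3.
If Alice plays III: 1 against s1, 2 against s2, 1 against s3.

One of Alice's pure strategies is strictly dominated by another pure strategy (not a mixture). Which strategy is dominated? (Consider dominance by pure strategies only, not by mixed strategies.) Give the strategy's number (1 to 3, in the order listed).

Compare III with I: 5 > 1, 3 > 2, 7 > 1.
So I strictly dominates III for Alice; III is strictly dominated.

3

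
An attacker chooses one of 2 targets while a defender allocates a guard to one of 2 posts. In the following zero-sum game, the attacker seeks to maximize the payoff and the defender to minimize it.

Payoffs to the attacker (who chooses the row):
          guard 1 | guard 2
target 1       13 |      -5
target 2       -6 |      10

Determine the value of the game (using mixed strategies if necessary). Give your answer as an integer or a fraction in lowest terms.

Row minima are -5 and -6, so the attacker's maximin is -5; column maxima are 13 and 10, so the defender's minimax is 10. These differ, so the equilibrium is in mixed strategies.
Let the attacker play target 1 with probability p. The defender is indifferent when 13p − 6(1−p) = −5p + 10(1−p), giving p = 8/17.
Let the defender play guard 1 with probability q. The attacker is indifferent when 13q − 5(1−q) = −6q + 10(1−q), giving q = 15/34.
The value is 13·(15/34) + (-5)·(19/34) = 50/17.

50/17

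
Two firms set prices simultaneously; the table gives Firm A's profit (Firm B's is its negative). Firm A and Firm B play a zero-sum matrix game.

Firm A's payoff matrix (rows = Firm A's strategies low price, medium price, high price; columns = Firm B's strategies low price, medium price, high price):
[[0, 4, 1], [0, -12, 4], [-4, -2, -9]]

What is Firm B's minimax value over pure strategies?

The worst case (largest entry) in each column is low price: 0, medium price: 4, high price: 4.
The best (smallest) of these is 0.

0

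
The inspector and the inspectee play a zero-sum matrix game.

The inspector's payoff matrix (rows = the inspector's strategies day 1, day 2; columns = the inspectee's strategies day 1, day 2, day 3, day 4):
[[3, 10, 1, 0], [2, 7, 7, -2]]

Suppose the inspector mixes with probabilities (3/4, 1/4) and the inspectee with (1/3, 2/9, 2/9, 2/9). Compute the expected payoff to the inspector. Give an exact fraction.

Against (1/3, 2/9, 2/9, 2/9), each row's expected payoff is day 1: 31/9; day 2: 10/3.
Taking the (3/4, 1/4)-weighted average: (3/4)·(31/9) + (1/4)·(10/3) = 41/12.

41/12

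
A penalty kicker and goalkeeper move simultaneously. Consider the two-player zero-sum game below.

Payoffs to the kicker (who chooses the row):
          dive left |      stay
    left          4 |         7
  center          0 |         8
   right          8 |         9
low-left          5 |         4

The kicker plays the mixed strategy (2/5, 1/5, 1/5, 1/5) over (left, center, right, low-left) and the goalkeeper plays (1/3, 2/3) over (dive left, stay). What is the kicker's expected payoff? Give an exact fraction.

91/15

Against (1/3, 2/3), each row's expected payoff is left: 6; center: 16/3; right: 26/3; low-left: 13/3.
Taking the (2/5, 1/5, 1/5, 1/5)-weighted average: (2/5)·(6) + (1/5)·(16/3) + (1/5)·(26/3) + (1/5)·(13/3) = 91/15.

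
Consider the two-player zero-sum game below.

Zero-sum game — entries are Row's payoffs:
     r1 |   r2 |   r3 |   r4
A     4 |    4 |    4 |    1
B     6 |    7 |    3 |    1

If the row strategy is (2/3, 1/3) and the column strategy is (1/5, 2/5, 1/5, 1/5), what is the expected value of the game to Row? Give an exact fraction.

Against (1/5, 2/5, 1/5, 1/5), each row's expected payoff is A: 17/5; B: 24/5.
Taking the (2/3, 1/3)-weighted average: (2/3)·(17/5) + (1/3)·(24/5) = 58/15.

58/15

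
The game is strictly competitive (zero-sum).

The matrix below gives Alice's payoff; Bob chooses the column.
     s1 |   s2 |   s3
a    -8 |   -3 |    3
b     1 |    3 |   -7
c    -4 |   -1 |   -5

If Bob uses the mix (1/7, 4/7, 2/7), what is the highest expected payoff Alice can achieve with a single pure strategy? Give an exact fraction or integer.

a: (-8)·(1/7) + (-3)·(4/7) + (3)·(2/7) = -2.
b: (1)·(1/7) + (3)·(4/7) + (-7)·(2/7) = -1/7.
c: (-4)·(1/7) + (-1)·(4/7) + (-5)·(2/7) = -18/7.
The best pure response is b with expected payoff -1/7.

-1/7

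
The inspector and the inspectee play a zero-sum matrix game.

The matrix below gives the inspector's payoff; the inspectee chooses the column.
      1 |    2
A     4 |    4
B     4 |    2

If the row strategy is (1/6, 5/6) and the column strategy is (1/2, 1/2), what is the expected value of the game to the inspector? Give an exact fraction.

Against (1/2, 1/2), each row's expected payoff is A: 4; B: 3.
Taking the (1/6, 5/6)-weighted average: (1/6)·(4) + (5/6)·(3) = 19/6.

19/6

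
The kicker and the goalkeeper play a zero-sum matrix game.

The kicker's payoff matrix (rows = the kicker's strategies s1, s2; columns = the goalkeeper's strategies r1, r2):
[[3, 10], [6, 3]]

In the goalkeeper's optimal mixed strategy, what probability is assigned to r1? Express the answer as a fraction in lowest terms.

Row minima are 3 and 3, so the kicker's maximin is 3; column maxima are 6 and 10, so the goalkeeper's minimax is 6. These differ, so the equilibrium is in mixed strategies.
Let the goalkeeper play r1 with probability q. The kicker is indifferent when 3q + 10(1−q) = 6q + 3(1−q), giving q = 7/10.

7/10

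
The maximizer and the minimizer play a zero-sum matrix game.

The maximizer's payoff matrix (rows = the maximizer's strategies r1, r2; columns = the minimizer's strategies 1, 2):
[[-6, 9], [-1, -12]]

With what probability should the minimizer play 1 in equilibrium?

Row minima are -6 and -12, so the maximizer's maximin is -6; column maxima are -1 and 9, so the minimizer's minimax is -1. These differ, so the equilibrium is in mixed strategies.
Let the minimizer play 1 with probability q. The maximizer is indifferent when −6q + 9(1−q) = −q − 12(1−q), giving q = 21/26.

21/26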